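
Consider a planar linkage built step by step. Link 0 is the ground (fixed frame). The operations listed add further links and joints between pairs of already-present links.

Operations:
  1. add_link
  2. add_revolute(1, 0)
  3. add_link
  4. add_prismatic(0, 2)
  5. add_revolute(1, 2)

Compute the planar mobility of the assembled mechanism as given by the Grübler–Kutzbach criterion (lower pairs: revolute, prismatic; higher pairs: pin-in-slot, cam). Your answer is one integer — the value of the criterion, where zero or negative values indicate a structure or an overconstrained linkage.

M = 0

(L,J1,J2)=(1,0,0); link0 fixed
link1: (2,0,0)
R 1-0 [J1]: (2,1,0)
link2: (3,1,0)
P 0-2 [J1]: (3,2,0)
R 1-2 [J1]: (3,3,0)
Grübler: 3·2 − 2·3 − 0 = 0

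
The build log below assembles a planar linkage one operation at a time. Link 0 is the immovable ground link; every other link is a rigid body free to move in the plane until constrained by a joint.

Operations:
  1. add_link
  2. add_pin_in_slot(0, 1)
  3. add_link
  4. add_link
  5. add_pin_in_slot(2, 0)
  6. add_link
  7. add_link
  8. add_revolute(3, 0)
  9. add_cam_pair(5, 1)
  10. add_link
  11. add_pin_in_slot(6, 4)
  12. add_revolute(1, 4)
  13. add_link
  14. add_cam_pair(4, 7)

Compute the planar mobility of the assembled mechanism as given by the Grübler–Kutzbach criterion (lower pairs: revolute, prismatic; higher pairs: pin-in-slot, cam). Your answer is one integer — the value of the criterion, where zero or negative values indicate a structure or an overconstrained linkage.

[1;0;0] (link 0 is ground)
L+ [2;0;0]
PS(0,1)∈J2 [2;0;1]
L+ [3;0;1]
L+ [4;0;1]
PS(2,0)∈J2 [4;0;2]
L+ [5;0;2]
L+ [6;0;2]
R(3,0)∈J1 [6;1;2]
C(5,1)∈J2 [6;1;3]
L+ [7;1;3]
PS(6,4)∈J2 [7;1;4]
R(1,4)∈J1 [7;2;4]
L+ [8;2;4]
C(4,7)∈J2 [8;2;5]
mobility = 21 − 4 − 5 = 12

M = 12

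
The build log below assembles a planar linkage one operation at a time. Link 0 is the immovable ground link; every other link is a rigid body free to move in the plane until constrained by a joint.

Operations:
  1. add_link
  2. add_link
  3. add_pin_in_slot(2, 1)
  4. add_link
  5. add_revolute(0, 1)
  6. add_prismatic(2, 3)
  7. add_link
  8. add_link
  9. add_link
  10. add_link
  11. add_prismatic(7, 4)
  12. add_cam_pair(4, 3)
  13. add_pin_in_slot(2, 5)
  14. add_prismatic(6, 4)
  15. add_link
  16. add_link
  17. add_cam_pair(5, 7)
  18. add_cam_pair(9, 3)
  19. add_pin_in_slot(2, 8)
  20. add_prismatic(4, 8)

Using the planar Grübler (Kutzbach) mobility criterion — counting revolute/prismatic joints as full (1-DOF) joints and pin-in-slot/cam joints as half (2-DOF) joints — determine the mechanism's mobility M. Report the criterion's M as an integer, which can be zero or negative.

M = 11

L=1 J1=0 J2=0
add link → L=2 J1=0 J2=0
add link → L=3 J1=0 J2=0
PS@2,1 dof=2 J2 → L=3 J1=0 J2=1
add link → L=4 J1=0 J2=1
R@0,1 dof=1 J1 → L=4 J1=1 J2=1
P@2,3 dof=1 J1 → L=4 J1=2 J2=1
add link → L=5 J1=2 J2=1
add link → L=6 J1=2 J2=1
add link → L=7 J1=2 J2=1
add link → L=8 J1=2 J2=1
P@7,4 dof=1 J1 → L=8 J1=3 J2=1
C@4,3 dof=2 J2 → L=8 J1=3 J2=2
PS@2,5 dof=2 J2 → L=8 J1=3 J2=3
P@6,4 dof=1 J1 → L=8 J1=4 J2=3
add link → L=9 J1=4 J2=3
add link → L=10 J1=4 J2=3
C@5,7 dof=2 J2 → L=10 J1=4 J2=4
C@9,3 dof=2 J2 → L=10 J1=4 J2=5
PS@2,8 dof=2 J2 → L=10 J1=4 J2=6
P@4,8 dof=1 J1 → L=10 J1=5 J2=6
M=3(L−1)−2J1−J2=3·9−2·5−6=11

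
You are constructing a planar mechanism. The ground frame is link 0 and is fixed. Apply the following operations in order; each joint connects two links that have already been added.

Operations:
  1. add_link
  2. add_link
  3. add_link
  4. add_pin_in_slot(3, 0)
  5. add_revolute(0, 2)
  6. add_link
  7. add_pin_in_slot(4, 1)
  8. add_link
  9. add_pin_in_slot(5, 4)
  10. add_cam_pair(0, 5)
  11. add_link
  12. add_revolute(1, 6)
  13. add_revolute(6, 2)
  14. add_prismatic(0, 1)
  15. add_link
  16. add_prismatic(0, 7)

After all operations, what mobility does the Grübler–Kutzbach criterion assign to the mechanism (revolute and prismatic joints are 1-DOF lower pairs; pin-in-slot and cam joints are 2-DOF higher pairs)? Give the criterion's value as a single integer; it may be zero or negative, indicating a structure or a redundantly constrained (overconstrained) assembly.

M = 7

ground; <1,0,0>
#1 <2,0,0>
#2 <3,0,0>
#3 <4,0,0>
PS:3↔0 J2 <4,0,1>
R:0↔2 J1 <4,1,1>
#4 <5,1,1>
PS:4↔1 J2 <5,1,2>
#5 <6,1,2>
PS:5↔4 J2 <6,1,3>
C:0↔5 J2 <6,1,4>
#6 <7,1,4>
R:1↔6 J1 <7,2,4>
R:6↔2 J1 <7,3,4>
P:0↔1 J1 <7,4,4>
#7 <8,4,4>
P:0↔7 J1 <8,5,4>
3×7 − 2×5 − 1×4 = 7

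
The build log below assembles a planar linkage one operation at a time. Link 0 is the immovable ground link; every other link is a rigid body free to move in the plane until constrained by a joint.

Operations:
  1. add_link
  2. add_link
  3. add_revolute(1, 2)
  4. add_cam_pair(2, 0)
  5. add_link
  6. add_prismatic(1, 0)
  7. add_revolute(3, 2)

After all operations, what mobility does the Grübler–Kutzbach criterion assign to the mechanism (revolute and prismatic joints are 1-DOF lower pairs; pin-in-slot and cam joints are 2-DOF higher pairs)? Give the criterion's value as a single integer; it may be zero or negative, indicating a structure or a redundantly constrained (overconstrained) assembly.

ground; <1,0,0>
#1 <2,0,0>
#2 <3,0,0>
R:1↔2 J1 <3,1,0>
C:2↔0 J2 <3,1,1>
#3 <4,1,1>
P:1↔0 J1 <4,2,1>
R:3↔2 J1 <4,3,1>
3×3 − 2×3 − 1×1 = 2

M = 2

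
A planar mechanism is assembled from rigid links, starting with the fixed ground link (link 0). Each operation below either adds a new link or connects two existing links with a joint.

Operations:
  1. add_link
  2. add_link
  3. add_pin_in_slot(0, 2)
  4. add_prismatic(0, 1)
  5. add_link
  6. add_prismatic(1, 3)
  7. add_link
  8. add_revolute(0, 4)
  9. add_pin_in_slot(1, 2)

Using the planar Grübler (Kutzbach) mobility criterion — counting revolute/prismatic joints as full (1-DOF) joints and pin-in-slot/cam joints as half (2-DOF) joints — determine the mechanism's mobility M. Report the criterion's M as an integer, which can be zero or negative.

link 0 = ground. State L|J1|J2 = 1|0|0
+link1  2|0|0
+link2  3|0|0
PS(0,2) f=2→J2  3|0|1
P(0,1) f=1→J1  3|1|1
+link3  4|1|1
P(1,3) f=1→J1  4|2|1
+link4  5|2|1
R(0,4) f=1→J1  5|3|1
PS(1,2) f=2→J2  5|3|2
M = 3(5−1)−2·3−2 = 12−6−2 = 4

M = 4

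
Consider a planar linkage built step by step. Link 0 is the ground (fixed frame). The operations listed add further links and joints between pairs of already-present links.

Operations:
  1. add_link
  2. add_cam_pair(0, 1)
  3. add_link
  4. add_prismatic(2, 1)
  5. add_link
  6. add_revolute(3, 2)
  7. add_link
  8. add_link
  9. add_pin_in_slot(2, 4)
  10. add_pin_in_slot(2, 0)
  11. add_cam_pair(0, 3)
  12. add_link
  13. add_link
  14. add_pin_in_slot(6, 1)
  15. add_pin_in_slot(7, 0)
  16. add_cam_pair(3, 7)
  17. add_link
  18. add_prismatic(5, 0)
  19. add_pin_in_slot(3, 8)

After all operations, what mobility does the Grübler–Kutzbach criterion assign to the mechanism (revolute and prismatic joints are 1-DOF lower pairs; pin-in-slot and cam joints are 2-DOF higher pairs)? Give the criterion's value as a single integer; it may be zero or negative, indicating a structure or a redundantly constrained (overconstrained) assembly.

M = 10

(L,J1,J2)=(1,0,0); link0 fixed
link1: (2,0,0)
C 0-1 [J2]: (2,0,1)
link2: (3,0,1)
P 2-1 [J1]: (3,1,1)
link3: (4,1,1)
R 3-2 [J1]: (4,2,1)
link4: (5,2,1)
link5: (6,2,1)
PS 2-4 [J2]: (6,2,2)
PS 2-0 [J2]: (6,2,3)
C 0-3 [J2]: (6,2,4)
link6: (7,2,4)
link7: (8,2,4)
PS 6-1 [J2]: (8,2,5)
PS 7-0 [J2]: (8,2,6)
C 3-7 [J2]: (8,2,7)
link8: (9,2,7)
P 5-0 [J1]: (9,3,7)
PS 3-8 [J2]: (9,3,8)
Grübler: 3·8 − 2·3 − 8 = 10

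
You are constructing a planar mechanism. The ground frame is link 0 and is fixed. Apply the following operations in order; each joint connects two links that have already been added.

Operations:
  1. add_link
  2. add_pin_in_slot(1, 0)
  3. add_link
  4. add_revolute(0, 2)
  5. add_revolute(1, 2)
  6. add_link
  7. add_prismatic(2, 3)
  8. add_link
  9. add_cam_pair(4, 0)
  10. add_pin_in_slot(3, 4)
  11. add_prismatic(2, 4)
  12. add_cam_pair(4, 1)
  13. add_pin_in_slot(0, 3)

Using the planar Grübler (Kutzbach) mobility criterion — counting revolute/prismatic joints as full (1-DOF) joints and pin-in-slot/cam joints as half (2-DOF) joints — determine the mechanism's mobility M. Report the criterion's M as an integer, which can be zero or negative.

M = -1

link 0 = ground. State L|J1|J2 = 1|0|0
+link1  2|0|0
PS(1,0) f=2→J2  2|0|1
+link2  3|0|1
R(0,2) f=1→J1  3|1|1
R(1,2) f=1→J1  3|2|1
+link3  4|2|1
P(2,3) f=1→J1  4|3|1
+link4  5|3|1
C(4,0) f=2→J2  5|3|2
PS(3,4) f=2→J2  5|3|3
P(2,4) f=1→J1  5|4|3
C(4,1) f=2→J2  5|4|4
PS(0,3) f=2→J2  5|4|5
M = 3(5−1)−2·4−5 = 12−8−5 = -1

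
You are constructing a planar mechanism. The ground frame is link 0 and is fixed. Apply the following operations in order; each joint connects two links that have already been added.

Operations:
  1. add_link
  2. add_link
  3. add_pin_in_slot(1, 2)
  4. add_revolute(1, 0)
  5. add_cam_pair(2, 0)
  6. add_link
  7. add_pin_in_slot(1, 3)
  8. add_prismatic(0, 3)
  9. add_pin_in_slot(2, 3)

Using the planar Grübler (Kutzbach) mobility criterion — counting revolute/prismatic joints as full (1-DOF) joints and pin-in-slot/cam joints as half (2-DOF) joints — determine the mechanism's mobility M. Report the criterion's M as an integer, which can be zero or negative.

[1;0;0] (link 0 is ground)
L+ [2;0;0]
L+ [3;0;0]
PS(1,2)∈J2 [3;0;1]
R(1,0)∈J1 [3;1;1]
C(2,0)∈J2 [3;1;2]
L+ [4;1;2]
PS(1,3)∈J2 [4;1;3]
P(0,3)∈J1 [4;2;3]
PS(2,3)∈J2 [4;2;4]
mobility = 9 − 4 − 4 = 1

M = 1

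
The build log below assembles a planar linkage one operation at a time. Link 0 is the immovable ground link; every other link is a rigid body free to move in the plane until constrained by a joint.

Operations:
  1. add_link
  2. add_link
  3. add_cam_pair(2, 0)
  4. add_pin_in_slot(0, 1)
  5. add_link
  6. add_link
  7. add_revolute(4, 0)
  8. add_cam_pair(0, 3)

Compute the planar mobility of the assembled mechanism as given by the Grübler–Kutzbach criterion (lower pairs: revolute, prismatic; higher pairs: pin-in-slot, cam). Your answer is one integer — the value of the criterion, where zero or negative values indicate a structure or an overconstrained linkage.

L=1 J1=0 J2=0
add link → L=2 J1=0 J2=0
add link → L=3 J1=0 J2=0
C@2,0 dof=2 J2 → L=3 J1=0 J2=1
PS@0,1 dof=2 J2 → L=3 J1=0 J2=2
add link → L=4 J1=0 J2=2
add link → L=5 J1=0 J2=2
R@4,0 dof=1 J1 → L=5 J1=1 J2=2
C@0,3 dof=2 J2 → L=5 J1=1 J2=3
M=3(L−1)−2J1−J2=3·4−2·1−3=7

M = 7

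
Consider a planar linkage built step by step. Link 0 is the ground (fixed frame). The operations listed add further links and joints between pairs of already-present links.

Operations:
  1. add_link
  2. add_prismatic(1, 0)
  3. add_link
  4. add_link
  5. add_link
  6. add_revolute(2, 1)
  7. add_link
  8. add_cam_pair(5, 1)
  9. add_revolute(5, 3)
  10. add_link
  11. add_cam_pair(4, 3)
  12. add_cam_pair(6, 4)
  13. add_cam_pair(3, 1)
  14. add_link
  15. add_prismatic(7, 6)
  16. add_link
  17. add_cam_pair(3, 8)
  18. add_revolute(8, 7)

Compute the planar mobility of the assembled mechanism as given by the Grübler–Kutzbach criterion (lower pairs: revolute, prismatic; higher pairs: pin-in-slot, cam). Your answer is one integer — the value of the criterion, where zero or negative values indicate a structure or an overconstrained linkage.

(L,J1,J2)=(1,0,0); link0 fixed
link1: (2,0,0)
P 1-0 [J1]: (2,1,0)
link2: (3,1,0)
link3: (4,1,0)
link4: (5,1,0)
R 2-1 [J1]: (5,2,0)
link5: (6,2,0)
C 5-1 [J2]: (6,2,1)
R 5-3 [J1]: (6,3,1)
link6: (7,3,1)
C 4-3 [J2]: (7,3,2)
C 6-4 [J2]: (7,3,3)
C 3-1 [J2]: (7,3,4)
link7: (8,3,4)
P 7-6 [J1]: (8,4,4)
link8: (9,4,4)
C 3-8 [J2]: (9,4,5)
R 8-7 [J1]: (9,5,5)
Grübler: 3·8 − 2·5 − 5 = 9

M = 9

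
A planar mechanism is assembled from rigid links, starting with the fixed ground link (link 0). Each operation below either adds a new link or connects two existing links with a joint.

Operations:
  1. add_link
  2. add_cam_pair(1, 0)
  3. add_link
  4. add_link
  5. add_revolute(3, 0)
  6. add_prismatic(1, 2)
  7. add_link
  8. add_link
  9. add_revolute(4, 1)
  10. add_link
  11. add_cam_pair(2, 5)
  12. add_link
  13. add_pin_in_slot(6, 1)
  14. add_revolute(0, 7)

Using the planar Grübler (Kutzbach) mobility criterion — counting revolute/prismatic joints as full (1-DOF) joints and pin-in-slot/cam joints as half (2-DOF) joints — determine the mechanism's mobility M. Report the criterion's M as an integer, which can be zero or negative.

link 0 = ground. State L|J1|J2 = 1|0|0
+link1  2|0|0
C(1,0) f=2→J2  2|0|1
+link2  3|0|1
+link3  4|0|1
R(3,0) f=1→J1  4|1|1
P(1,2) f=1→J1  4|2|1
+link4  5|2|1
+link5  6|2|1
R(4,1) f=1→J1  6|3|1
+link6  7|3|1
C(2,5) f=2→J2  7|3|2
+link7  8|3|2
PS(6,1) f=2→J2  8|3|3
R(0,7) f=1→J1  8|4|3
M = 3(8−1)−2·4−3 = 21−8−3 = 10

M = 10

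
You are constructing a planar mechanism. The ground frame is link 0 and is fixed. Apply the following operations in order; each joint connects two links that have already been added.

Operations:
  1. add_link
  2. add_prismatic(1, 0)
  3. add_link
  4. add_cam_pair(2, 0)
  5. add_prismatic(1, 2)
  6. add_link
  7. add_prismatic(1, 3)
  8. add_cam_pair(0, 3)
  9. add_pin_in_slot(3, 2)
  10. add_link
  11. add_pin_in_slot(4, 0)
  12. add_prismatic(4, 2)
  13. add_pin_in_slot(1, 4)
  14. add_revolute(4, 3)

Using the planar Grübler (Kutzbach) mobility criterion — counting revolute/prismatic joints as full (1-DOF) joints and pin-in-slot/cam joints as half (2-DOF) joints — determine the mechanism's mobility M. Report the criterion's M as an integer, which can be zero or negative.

M = -3

ground; <1,0,0>
#1 <2,0,0>
P:1↔0 J1 <2,1,0>
#2 <3,1,0>
C:2↔0 J2 <3,1,1>
P:1↔2 J1 <3,2,1>
#3 <4,2,1>
P:1↔3 J1 <4,3,1>
C:0↔3 J2 <4,3,2>
PS:3↔2 J2 <4,3,3>
#4 <5,3,3>
PS:4↔0 J2 <5,3,4>
P:4↔2 J1 <5,4,4>
PS:1↔4 J2 <5,4,5>
R:4↔3 J1 <5,5,5>
3×4 − 2×5 − 1×5 = -3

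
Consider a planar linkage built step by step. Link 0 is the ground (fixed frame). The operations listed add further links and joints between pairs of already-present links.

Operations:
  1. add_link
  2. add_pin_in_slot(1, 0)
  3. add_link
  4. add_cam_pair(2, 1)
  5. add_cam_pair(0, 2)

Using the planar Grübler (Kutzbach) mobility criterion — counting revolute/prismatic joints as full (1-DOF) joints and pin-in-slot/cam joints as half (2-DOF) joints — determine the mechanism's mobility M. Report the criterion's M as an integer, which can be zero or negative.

M = 3

ground; <1,0,0>
#1 <2,0,0>
PS:1↔0 J2 <2,0,1>
#2 <3,0,1>
C:2↔1 J2 <3,0,2>
C:0↔2 J2 <3,0,3>
3×2 − 2×0 − 1×3 = 3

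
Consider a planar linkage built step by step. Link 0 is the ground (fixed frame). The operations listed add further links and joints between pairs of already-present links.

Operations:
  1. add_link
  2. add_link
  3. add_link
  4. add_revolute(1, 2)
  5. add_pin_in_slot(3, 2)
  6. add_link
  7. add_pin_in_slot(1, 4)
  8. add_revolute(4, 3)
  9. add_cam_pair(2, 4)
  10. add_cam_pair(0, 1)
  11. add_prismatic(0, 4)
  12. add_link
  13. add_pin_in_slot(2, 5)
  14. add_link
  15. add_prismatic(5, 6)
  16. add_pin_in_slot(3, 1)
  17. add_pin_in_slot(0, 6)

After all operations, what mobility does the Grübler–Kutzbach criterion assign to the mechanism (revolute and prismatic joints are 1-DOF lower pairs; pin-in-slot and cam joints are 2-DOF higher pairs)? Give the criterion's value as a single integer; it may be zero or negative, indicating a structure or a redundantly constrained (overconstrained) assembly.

link 0 = ground. State L|J1|J2 = 1|0|0
+link1  2|0|0
+link2  3|0|0
+link3  4|0|0
R(1,2) f=1→J1  4|1|0
PS(3,2) f=2→J2  4|1|1
+link4  5|1|1
PS(1,4) f=2→J2  5|1|2
R(4,3) f=1→J1  5|2|2
C(2,4) f=2→J2  5|2|3
C(0,1) f=2→J2  5|2|4
P(0,4) f=1→J1  5|3|4
+link5  6|3|4
PS(2,5) f=2→J2  6|3|5
+link6  7|3|5
P(5,6) f=1→J1  7|4|5
PS(3,1) f=2→J2  7|4|6
PS(0,6) f=2→J2  7|4|7
M = 3(7−1)−2·4−7 = 18−8−7 = 3

M = 3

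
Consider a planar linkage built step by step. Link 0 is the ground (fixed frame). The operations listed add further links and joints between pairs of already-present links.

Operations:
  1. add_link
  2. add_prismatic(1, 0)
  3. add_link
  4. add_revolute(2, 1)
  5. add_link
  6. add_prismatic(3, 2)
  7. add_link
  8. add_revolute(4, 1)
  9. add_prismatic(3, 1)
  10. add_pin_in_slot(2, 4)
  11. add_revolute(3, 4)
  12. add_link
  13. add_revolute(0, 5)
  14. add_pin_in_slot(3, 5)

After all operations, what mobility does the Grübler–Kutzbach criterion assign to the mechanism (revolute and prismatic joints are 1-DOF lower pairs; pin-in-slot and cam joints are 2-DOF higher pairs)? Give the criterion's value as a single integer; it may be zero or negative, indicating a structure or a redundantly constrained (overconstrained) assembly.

ground; <1,0,0>
#1 <2,0,0>
P:1↔0 J1 <2,1,0>
#2 <3,1,0>
R:2↔1 J1 <3,2,0>
#3 <4,2,0>
P:3↔2 J1 <4,3,0>
#4 <5,3,0>
R:4↔1 J1 <5,4,0>
P:3↔1 J1 <5,5,0>
PS:2↔4 J2 <5,5,1>
R:3↔4 J1 <5,6,1>
#5 <6,6,1>
R:0↔5 J1 <6,7,1>
PS:3↔5 J2 <6,7,2>
3×5 − 2×7 − 1×2 = -1

M = -1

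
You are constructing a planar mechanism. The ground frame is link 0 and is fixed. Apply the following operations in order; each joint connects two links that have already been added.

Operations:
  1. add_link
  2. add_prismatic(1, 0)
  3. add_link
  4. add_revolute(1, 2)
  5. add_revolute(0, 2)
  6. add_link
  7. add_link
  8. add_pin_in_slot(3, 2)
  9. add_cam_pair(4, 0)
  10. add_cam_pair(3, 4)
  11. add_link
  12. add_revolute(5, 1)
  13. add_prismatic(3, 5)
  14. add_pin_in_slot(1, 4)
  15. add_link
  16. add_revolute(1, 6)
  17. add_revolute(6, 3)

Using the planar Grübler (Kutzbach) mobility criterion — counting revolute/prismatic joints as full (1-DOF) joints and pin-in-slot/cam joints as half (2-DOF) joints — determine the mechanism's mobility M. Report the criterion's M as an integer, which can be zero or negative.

[1;0;0] (link 0 is ground)
L+ [2;0;0]
P(1,0)∈J1 [2;1;0]
L+ [3;1;0]
R(1,2)∈J1 [3;2;0]
R(0,2)∈J1 [3;3;0]
L+ [4;3;0]
L+ [5;3;0]
PS(3,2)∈J2 [5;3;1]
C(4,0)∈J2 [5;3;2]
C(3,4)∈J2 [5;3;3]
L+ [6;3;3]
R(5,1)∈J1 [6;4;3]
P(3,5)∈J1 [6;5;3]
PS(1,4)∈J2 [6;5;4]
L+ [7;5;4]
R(1,6)∈J1 [7;6;4]
R(6,3)∈J1 [7;7;4]
mobility = 18 − 14 − 4 = 0

M = 0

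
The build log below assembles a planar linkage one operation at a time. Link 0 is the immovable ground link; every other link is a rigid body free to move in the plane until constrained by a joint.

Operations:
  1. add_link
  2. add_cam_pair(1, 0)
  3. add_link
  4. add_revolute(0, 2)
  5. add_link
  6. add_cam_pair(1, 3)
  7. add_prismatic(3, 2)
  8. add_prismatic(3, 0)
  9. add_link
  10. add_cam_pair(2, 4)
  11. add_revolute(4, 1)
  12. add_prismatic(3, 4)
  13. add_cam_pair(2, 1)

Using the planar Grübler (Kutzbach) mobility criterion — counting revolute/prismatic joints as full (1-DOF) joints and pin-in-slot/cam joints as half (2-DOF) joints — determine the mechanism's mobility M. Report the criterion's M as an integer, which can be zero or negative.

[1;0;0] (link 0 is ground)
L+ [2;0;0]
C(1,0)∈J2 [2;0;1]
L+ [3;0;1]
R(0,2)∈J1 [3;1;1]
L+ [4;1;1]
C(1,3)∈J2 [4;1;2]
P(3,2)∈J1 [4;2;2]
P(3,0)∈J1 [4;3;2]
L+ [5;3;2]
C(2,4)∈J2 [5;3;3]
R(4,1)∈J1 [5;4;3]
P(3,4)∈J1 [5;5;3]
C(2,1)∈J2 [5;5;4]
mobility = 12 − 10 − 4 = -2

M = -2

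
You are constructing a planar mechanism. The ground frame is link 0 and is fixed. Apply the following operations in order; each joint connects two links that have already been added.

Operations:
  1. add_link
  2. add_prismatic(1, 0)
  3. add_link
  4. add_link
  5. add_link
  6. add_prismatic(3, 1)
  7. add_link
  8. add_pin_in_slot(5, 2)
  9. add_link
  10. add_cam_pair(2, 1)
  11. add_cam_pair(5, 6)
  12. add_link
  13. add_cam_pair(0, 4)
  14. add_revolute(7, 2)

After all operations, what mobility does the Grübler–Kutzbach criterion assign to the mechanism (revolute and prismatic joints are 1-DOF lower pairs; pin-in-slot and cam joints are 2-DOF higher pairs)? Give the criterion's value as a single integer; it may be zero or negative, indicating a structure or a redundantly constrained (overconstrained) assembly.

M = 11

ground; <1,0,0>
#1 <2,0,0>
P:1↔0 J1 <2,1,0>
#2 <3,1,0>
#3 <4,1,0>
#4 <5,1,0>
P:3↔1 J1 <5,2,0>
#5 <6,2,0>
PS:5↔2 J2 <6,2,1>
#6 <7,2,1>
C:2↔1 J2 <7,2,2>
C:5↔6 J2 <7,2,3>
#7 <8,2,3>
C:0↔4 J2 <8,2,4>
R:7↔2 J1 <8,3,4>
3×7 − 2×3 − 1×4 = 11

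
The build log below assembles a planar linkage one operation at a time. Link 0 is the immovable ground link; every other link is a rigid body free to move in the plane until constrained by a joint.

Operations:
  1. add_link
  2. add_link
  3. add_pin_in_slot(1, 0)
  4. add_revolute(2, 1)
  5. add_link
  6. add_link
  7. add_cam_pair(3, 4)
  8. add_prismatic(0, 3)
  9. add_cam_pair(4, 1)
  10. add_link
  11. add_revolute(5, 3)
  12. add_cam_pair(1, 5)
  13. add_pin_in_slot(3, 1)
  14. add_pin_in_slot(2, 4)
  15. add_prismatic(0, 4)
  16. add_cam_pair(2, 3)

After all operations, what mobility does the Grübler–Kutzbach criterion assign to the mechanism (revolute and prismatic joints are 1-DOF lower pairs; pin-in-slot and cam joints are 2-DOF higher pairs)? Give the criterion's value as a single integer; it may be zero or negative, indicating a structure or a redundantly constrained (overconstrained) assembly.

[1;0;0] (link 0 is ground)
L+ [2;0;0]
L+ [3;0;0]
PS(1,0)∈J2 [3;0;1]
R(2,1)∈J1 [3;1;1]
L+ [4;1;1]
L+ [5;1;1]
C(3,4)∈J2 [5;1;2]
P(0,3)∈J1 [5;2;2]
C(4,1)∈J2 [5;2;3]
L+ [6;2;3]
R(5,3)∈J1 [6;3;3]
C(1,5)∈J2 [6;3;4]
PS(3,1)∈J2 [6;3;5]
PS(2,4)∈J2 [6;3;6]
P(0,4)∈J1 [6;4;6]
C(2,3)∈J2 [6;4;7]
mobility = 15 − 8 − 7 = 0

M = 0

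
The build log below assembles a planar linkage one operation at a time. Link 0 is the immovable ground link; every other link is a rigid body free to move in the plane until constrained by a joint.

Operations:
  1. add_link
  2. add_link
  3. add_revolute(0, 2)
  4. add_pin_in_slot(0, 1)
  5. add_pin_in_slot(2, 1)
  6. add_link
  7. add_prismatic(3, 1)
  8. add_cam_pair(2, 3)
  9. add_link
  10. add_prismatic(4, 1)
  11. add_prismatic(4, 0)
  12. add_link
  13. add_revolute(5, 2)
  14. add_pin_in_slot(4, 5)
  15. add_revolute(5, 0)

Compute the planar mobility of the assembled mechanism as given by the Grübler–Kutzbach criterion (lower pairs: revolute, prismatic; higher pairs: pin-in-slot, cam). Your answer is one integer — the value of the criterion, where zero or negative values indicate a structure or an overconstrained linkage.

M = -1

link 0 = ground. State L|J1|J2 = 1|0|0
+link1  2|0|0
+link2  3|0|0
R(0,2) f=1→J1  3|1|0
PS(0,1) f=2→J2  3|1|1
PS(2,1) f=2→J2  3|1|2
+link3  4|1|2
P(3,1) f=1→J1  4|2|2
C(2,3) f=2→J2  4|2|3
+link4  5|2|3
P(4,1) f=1→J1  5|3|3
P(4,0) f=1→J1  5|4|3
+link5  6|4|3
R(5,2) f=1→J1  6|5|3
PS(4,5) f=2→J2  6|5|4
R(5,0) f=1→J1  6|6|4
M = 3(6−1)−2·6−4 = 15−12−4 = -1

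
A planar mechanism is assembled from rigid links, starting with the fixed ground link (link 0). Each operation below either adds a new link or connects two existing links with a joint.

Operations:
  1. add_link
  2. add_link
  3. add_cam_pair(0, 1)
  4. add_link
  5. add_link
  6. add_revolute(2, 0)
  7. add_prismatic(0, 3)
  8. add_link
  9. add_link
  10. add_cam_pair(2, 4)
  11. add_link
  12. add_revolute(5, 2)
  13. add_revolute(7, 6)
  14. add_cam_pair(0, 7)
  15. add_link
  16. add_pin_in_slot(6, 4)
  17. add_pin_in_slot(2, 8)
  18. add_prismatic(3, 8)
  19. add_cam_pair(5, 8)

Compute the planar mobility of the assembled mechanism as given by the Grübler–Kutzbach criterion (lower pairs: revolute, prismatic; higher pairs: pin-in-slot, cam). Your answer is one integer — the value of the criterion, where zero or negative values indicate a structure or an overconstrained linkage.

M = 8

(L,J1,J2)=(1,0,0); link0 fixed
link1: (2,0,0)
link2: (3,0,0)
C 0-1 [J2]: (3,0,1)
link3: (4,0,1)
link4: (5,0,1)
R 2-0 [J1]: (5,1,1)
P 0-3 [J1]: (5,2,1)
link5: (6,2,1)
link6: (7,2,1)
C 2-4 [J2]: (7,2,2)
link7: (8,2,2)
R 5-2 [J1]: (8,3,2)
R 7-6 [J1]: (8,4,2)
C 0-7 [J2]: (8,4,3)
link8: (9,4,3)
PS 6-4 [J2]: (9,4,4)
PS 2-8 [J2]: (9,4,5)
P 3-8 [J1]: (9,5,5)
C 5-8 [J2]: (9,5,6)
Grübler: 3·8 − 2·5 − 6 = 8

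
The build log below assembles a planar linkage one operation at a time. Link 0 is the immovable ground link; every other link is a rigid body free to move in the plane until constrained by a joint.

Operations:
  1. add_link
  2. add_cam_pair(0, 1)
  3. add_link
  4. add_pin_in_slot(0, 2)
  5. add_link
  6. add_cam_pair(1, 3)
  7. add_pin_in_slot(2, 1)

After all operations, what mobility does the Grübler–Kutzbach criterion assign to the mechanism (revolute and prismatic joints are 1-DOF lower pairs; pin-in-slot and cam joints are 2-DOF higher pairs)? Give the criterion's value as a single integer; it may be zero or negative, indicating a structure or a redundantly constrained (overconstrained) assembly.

ground; <1,0,0>
#1 <2,0,0>
C:0↔1 J2 <2,0,1>
#2 <3,0,1>
PS:0↔2 J2 <3,0,2>
#3 <4,0,2>
C:1↔3 J2 <4,0,3>
PS:2↔1 J2 <4,0,4>
3×3 − 2×0 − 1×4 = 5

M = 5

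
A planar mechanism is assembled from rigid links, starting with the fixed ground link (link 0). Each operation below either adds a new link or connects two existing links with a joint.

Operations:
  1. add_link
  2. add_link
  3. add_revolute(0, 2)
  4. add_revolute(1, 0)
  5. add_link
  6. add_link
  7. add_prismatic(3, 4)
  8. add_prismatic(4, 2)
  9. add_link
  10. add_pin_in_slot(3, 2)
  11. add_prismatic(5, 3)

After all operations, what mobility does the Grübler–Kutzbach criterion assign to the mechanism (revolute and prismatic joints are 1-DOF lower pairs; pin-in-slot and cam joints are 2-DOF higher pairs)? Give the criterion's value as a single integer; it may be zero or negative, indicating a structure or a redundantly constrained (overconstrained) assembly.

link 0 = ground. State L|J1|J2 = 1|0|0
+link1  2|0|0
+link2  3|0|0
R(0,2) f=1→J1  3|1|0
R(1,0) f=1→J1  3|2|0
+link3  4|2|0
+link4  5|2|0
P(3,4) f=1→J1  5|3|0
P(4,2) f=1→J1  5|4|0
+link5  6|4|0
PS(3,2) f=2→J2  6|4|1
P(5,3) f=1→J1  6|5|1
M = 3(6−1)−2·5−1 = 15−10−1 = 4

M = 4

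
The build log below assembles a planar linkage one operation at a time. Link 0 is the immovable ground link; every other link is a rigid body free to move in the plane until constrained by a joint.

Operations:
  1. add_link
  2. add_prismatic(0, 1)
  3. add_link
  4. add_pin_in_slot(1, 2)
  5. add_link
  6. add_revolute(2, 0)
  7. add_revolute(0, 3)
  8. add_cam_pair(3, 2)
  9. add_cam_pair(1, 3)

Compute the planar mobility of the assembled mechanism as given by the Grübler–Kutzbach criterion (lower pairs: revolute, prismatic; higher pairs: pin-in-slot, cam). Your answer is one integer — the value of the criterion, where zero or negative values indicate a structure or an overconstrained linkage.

ground; <1,0,0>
#1 <2,0,0>
P:0↔1 J1 <2,1,0>
#2 <3,1,0>
PS:1↔2 J2 <3,1,1>
#3 <4,1,1>
R:2↔0 J1 <4,2,1>
R:0↔3 J1 <4,3,1>
C:3↔2 J2 <4,3,2>
C:1↔3 J2 <4,3,3>
3×3 − 2×3 − 1×3 = 0

M = 0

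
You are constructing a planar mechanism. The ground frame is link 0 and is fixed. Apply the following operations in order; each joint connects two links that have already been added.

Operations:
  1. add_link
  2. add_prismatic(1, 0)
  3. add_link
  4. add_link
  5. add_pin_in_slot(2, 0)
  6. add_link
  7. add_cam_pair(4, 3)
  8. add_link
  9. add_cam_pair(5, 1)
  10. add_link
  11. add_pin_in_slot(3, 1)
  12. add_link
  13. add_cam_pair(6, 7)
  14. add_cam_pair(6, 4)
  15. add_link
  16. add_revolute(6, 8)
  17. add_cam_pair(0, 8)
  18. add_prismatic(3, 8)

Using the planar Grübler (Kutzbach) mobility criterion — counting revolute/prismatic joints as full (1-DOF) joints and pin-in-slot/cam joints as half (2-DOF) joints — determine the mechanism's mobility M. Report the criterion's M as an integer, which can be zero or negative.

M = 11

(L,J1,J2)=(1,0,0); link0 fixed
link1: (2,0,0)
P 1-0 [J1]: (2,1,0)
link2: (3,1,0)
link3: (4,1,0)
PS 2-0 [J2]: (4,1,1)
link4: (5,1,1)
C 4-3 [J2]: (5,1,2)
link5: (6,1,2)
C 5-1 [J2]: (6,1,3)
link6: (7,1,3)
PS 3-1 [J2]: (7,1,4)
link7: (8,1,4)
C 6-7 [J2]: (8,1,5)
C 6-4 [J2]: (8,1,6)
link8: (9,1,6)
R 6-8 [J1]: (9,2,6)
C 0-8 [J2]: (9,2,7)
P 3-8 [J1]: (9,3,7)
Grübler: 3·8 − 2·3 − 7 = 11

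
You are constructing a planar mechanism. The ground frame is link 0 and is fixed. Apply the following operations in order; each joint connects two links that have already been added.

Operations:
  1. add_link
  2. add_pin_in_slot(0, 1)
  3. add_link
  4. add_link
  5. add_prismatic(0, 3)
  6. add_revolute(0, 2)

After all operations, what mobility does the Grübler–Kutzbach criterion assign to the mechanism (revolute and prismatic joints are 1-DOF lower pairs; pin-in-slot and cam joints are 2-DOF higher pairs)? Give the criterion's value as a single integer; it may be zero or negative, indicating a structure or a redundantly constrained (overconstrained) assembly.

(L,J1,J2)=(1,0,0); link0 fixed
link1: (2,0,0)
PS 0-1 [J2]: (2,0,1)
link2: (3,0,1)
link3: (4,0,1)
P 0-3 [J1]: (4,1,1)
R 0-2 [J1]: (4,2,1)
Grübler: 3·3 − 2·2 − 1 = 4

M = 4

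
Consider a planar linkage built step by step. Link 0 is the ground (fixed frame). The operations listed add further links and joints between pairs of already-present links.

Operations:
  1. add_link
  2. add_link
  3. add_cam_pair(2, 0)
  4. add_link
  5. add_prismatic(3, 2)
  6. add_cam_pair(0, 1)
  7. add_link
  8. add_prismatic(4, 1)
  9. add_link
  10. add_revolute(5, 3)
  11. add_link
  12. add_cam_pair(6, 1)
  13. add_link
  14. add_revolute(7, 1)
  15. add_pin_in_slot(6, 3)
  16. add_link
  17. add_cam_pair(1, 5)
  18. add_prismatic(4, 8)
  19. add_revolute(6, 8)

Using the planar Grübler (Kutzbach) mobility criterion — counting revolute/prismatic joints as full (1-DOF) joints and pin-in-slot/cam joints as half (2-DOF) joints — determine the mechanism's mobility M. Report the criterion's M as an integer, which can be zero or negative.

L=1 J1=0 J2=0
add link → L=2 J1=0 J2=0
add link → L=3 J1=0 J2=0
C@2,0 dof=2 J2 → L=3 J1=0 J2=1
add link → L=4 J1=0 J2=1
P@3,2 dof=1 J1 → L=4 J1=1 J2=1
C@0,1 dof=2 J2 → L=4 J1=1 J2=2
add link → L=5 J1=1 J2=2
P@4,1 dof=1 J1 → L=5 J1=2 J2=2
add link → L=6 J1=2 J2=2
R@5,3 dof=1 J1 → L=6 J1=3 J2=2
add link → L=7 J1=3 J2=2
C@6,1 dof=2 J2 → L=7 J1=3 J2=3
add link → L=8 J1=3 J2=3
R@7,1 dof=1 J1 → L=8 J1=4 J2=3
PS@6,3 dof=2 J2 → L=8 J1=4 J2=4
add link → L=9 J1=4 J2=4
C@1,5 dof=2 J2 → L=9 J1=4 J2=5
P@4,8 dof=1 J1 → L=9 J1=5 J2=5
R@6,8 dof=1 J1 → L=9 J1=6 J2=5
M=3(L−1)−2J1−J2=3·8−2·6−5=7

M = 7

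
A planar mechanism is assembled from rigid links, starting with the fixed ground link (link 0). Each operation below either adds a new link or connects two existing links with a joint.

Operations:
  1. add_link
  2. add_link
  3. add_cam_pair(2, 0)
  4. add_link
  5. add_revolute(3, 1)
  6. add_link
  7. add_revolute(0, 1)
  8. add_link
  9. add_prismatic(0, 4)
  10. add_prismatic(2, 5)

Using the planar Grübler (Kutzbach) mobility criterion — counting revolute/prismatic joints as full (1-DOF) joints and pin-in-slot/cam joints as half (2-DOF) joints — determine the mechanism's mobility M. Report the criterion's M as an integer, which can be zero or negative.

M = 6

link 0 = ground. State L|J1|J2 = 1|0|0
+link1  2|0|0
+link2  3|0|0
C(2,0) f=2→J2  3|0|1
+link3  4|0|1
R(3,1) f=1→J1  4|1|1
+link4  5|1|1
R(0,1) f=1→J1  5|2|1
+link5  6|2|1
P(0,4) f=1→J1  6|3|1
P(2,5) f=1→J1  6|4|1
M = 3(6−1)−2·4−1 = 15−8−1 = 6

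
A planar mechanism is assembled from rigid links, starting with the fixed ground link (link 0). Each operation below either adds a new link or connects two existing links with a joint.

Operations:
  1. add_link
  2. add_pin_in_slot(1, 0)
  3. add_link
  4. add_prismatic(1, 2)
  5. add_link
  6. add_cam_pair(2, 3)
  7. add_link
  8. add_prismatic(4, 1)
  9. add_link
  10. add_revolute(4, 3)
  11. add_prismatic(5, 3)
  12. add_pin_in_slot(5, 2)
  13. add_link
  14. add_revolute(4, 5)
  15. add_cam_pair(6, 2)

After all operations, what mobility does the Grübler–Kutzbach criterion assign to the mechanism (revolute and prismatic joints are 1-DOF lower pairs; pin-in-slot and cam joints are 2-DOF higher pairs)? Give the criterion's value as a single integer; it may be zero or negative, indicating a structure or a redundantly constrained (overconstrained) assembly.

(L,J1,J2)=(1,0,0); link0 fixed
link1: (2,0,0)
PS 1-0 [J2]: (2,0,1)
link2: (3,0,1)
P 1-2 [J1]: (3,1,1)
link3: (4,1,1)
C 2-3 [J2]: (4,1,2)
link4: (5,1,2)
P 4-1 [J1]: (5,2,2)
link5: (6,2,2)
R 4-3 [J1]: (6,3,2)
P 5-3 [J1]: (6,4,2)
PS 5-2 [J2]: (6,4,3)
link6: (7,4,3)
R 4-5 [J1]: (7,5,3)
C 6-2 [J2]: (7,5,4)
Grübler: 3·6 − 2·5 − 4 = 4

M = 4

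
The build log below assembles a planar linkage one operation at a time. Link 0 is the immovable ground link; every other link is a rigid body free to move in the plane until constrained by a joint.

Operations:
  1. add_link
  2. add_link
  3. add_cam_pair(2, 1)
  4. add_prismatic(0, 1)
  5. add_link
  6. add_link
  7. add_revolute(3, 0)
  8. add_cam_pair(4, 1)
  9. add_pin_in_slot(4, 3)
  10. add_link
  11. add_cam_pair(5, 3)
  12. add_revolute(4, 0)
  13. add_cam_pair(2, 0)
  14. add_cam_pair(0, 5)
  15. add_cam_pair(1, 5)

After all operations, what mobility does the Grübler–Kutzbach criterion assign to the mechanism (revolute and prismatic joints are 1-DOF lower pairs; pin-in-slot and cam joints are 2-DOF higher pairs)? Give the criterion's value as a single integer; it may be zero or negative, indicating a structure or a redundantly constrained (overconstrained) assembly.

(L,J1,J2)=(1,0,0); link0 fixed
link1: (2,0,0)
link2: (3,0,0)
C 2-1 [J2]: (3,0,1)
P 0-1 [J1]: (3,1,1)
link3: (4,1,1)
link4: (5,1,1)
R 3-0 [J1]: (5,2,1)
C 4-1 [J2]: (5,2,2)
PS 4-3 [J2]: (5,2,3)
link5: (6,2,3)
C 5-3 [J2]: (6,2,4)
R 4-0 [J1]: (6,3,4)
C 2-0 [J2]: (6,3,5)
C 0-5 [J2]: (6,3,6)
C 1-5 [J2]: (6,3,7)
Grübler: 3·5 − 2·3 − 7 = 2

M = 2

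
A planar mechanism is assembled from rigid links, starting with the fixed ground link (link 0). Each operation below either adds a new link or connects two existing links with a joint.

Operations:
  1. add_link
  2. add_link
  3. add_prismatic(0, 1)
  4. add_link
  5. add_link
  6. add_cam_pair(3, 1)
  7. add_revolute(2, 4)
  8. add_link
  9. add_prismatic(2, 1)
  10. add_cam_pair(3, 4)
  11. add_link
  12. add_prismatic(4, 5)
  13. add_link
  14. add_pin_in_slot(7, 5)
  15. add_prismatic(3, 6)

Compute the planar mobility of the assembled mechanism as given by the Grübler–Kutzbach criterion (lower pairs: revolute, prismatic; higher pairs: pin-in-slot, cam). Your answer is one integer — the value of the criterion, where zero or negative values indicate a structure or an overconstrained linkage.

L=1 J1=0 J2=0
add link → L=2 J1=0 J2=0
add link → L=3 J1=0 J2=0
P@0,1 dof=1 J1 → L=3 J1=1 J2=0
add link → L=4 J1=1 J2=0
add link → L=5 J1=1 J2=0
C@3,1 dof=2 J2 → L=5 J1=1 J2=1
R@2,4 dof=1 J1 → L=5 J1=2 J2=1
add link → L=6 J1=2 J2=1
P@2,1 dof=1 J1 → L=6 J1=3 J2=1
C@3,4 dof=2 J2 → L=6 J1=3 J2=2
add link → L=7 J1=3 J2=2
P@4,5 dof=1 J1 → L=7 J1=4 J2=2
add link → L=8 J1=4 J2=2
PS@7,5 dof=2 J2 → L=8 J1=4 J2=3
P@3,6 dof=1 J1 → L=8 J1=5 J2=3
M=3(L−1)−2J1−J2=3·7−2·5−3=8

M = 8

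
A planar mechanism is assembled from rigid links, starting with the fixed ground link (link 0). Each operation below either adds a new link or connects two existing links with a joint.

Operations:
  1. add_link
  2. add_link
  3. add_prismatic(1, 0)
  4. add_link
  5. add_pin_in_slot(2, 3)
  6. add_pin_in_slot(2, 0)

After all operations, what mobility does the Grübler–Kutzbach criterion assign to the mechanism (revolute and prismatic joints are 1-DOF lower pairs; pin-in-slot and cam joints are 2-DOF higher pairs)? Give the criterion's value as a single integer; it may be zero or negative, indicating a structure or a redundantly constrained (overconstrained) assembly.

ground; <1,0,0>
#1 <2,0,0>
#2 <3,0,0>
P:1↔0 J1 <3,1,0>
#3 <4,1,0>
PS:2↔3 J2 <4,1,1>
PS:2↔0 J2 <4,1,2>
3×3 − 2×1 − 1×2 = 5

M = 5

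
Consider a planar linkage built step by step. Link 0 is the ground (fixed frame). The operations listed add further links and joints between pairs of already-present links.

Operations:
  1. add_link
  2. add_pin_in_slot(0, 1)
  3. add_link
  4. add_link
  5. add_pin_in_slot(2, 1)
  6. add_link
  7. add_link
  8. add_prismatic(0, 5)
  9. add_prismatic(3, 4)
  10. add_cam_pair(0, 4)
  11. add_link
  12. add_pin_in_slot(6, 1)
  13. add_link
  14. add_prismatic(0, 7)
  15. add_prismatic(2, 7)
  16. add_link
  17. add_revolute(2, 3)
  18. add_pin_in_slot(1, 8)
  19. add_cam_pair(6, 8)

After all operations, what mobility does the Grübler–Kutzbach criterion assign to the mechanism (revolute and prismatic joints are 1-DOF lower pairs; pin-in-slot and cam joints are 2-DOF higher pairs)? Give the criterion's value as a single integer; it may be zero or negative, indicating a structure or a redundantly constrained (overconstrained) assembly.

M = 8

L=1 J1=0 J2=0
add link → L=2 J1=0 J2=0
PS@0,1 dof=2 J2 → L=2 J1=0 J2=1
add link → L=3 J1=0 J2=1
add link → L=4 J1=0 J2=1
PS@2,1 dof=2 J2 → L=4 J1=0 J2=2
add link → L=5 J1=0 J2=2
add link → L=6 J1=0 J2=2
P@0,5 dof=1 J1 → L=6 J1=1 J2=2
P@3,4 dof=1 J1 → L=6 J1=2 J2=2
C@0,4 dof=2 J2 → L=6 J1=2 J2=3
add link → L=7 J1=2 J2=3
PS@6,1 dof=2 J2 → L=7 J1=2 J2=4
add link → L=8 J1=2 J2=4
P@0,7 dof=1 J1 → L=8 J1=3 J2=4
P@2,7 dof=1 J1 → L=8 J1=4 J2=4
add link → L=9 J1=4 J2=4
R@2,3 dof=1 J1 → L=9 J1=5 J2=4
PS@1,8 dof=2 J2 → L=9 J1=5 J2=5
C@6,8 dof=2 J2 → L=9 J1=5 J2=6
M=3(L−1)−2J1−J2=3·8−2·5−6=8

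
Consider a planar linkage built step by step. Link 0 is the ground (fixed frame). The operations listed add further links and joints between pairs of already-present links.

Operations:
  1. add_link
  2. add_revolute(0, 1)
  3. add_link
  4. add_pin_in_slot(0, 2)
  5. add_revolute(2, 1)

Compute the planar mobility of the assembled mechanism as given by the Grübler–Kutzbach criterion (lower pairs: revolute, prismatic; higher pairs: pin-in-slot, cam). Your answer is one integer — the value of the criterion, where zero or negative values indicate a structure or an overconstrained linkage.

M = 1

(L,J1,J2)=(1,0,0); link0 fixed
link1: (2,0,0)
R 0-1 [J1]: (2,1,0)
link2: (3,1,0)
PS 0-2 [J2]: (3,1,1)
R 2-1 [J1]: (3,2,1)
Grübler: 3·2 − 2·2 − 1 = 1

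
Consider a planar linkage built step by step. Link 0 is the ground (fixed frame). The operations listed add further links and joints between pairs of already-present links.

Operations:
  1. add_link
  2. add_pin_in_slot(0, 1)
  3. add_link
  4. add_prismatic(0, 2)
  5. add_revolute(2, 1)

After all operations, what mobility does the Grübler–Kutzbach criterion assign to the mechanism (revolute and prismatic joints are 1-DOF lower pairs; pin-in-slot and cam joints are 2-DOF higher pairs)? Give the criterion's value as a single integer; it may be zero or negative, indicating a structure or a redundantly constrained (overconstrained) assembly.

[1;0;0] (link 0 is ground)
L+ [2;0;0]
PS(0,1)∈J2 [2;0;1]
L+ [3;0;1]
P(0,2)∈J1 [3;1;1]
R(2,1)∈J1 [3;2;1]
mobility = 6 − 4 − 1 = 1

M = 1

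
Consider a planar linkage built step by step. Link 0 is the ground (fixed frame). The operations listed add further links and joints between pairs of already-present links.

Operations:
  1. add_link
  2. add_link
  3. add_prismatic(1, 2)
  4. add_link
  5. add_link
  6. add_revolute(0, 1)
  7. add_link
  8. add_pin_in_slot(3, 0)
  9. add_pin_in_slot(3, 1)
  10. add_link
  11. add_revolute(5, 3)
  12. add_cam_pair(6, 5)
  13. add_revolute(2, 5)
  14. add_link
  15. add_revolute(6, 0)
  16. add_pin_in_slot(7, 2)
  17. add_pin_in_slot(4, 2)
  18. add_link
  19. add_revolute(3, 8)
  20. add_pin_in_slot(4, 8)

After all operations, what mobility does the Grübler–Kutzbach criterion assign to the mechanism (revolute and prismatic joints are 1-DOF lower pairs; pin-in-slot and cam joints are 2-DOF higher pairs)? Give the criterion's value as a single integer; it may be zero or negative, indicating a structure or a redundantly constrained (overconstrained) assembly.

L=1 J1=0 J2=0
add link → L=2 J1=0 J2=0
add link → L=3 J1=0 J2=0
P@1,2 dof=1 J1 → L=3 J1=1 J2=0
add link → L=4 J1=1 J2=0
add link → L=5 J1=1 J2=0
R@0,1 dof=1 J1 → L=5 J1=2 J2=0
add link → L=6 J1=2 J2=0
PS@3,0 dof=2 J2 → L=6 J1=2 J2=1
PS@3,1 dof=2 J2 → L=6 J1=2 J2=2
add link → L=7 J1=2 J2=2
R@5,3 dof=1 J1 → L=7 J1=3 J2=2
C@6,5 dof=2 J2 → L=7 J1=3 J2=3
R@2,5 dof=1 J1 → L=7 J1=4 J2=3
add link → L=8 J1=4 J2=3
R@6,0 dof=1 J1 → L=8 J1=5 J2=3
PS@7,2 dof=2 J2 → L=8 J1=5 J2=4
PS@4,2 dof=2 J2 → L=8 J1=5 J2=5
add link → L=9 J1=5 J2=5
R@3,8 dof=1 J1 → L=9 J1=6 J2=5
PS@4,8 dof=2 J2 → L=9 J1=6 J2=6
M=3(L−1)−2J1−J2=3·8−2·6−6=6

M = 6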